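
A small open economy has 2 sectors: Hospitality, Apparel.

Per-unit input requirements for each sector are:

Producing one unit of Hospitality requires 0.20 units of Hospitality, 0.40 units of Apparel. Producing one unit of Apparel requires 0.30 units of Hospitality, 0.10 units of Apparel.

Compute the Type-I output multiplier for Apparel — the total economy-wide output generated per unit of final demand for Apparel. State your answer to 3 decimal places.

I − A =
  [   0.80    -0.30]
  [  -0.40     0.90]
det(I−A) = (0.80)(0.90) − (-0.30)(-0.40) = 0.6000
adj(I−A) = [[0.90, 0.30], [0.40, 0.80]]
(I − A)⁻¹ = adj(I−A) / det(I−A) ≈
  [   1.5000     0.5000]
  [   0.6667     1.3333]
The output multiplier for sector j is the column-j sum of the Leontief inverse (I − A)⁻¹ = adj(I−A) / det(I−A).
Column A of adj(I−A): (0.30, 0.80); det(I−A) = 0.6000.
m_A = (0.30 + 0.80) / 0.6000 = 1.10 / 0.6000 ≈ 1.833.

m_A = 1.833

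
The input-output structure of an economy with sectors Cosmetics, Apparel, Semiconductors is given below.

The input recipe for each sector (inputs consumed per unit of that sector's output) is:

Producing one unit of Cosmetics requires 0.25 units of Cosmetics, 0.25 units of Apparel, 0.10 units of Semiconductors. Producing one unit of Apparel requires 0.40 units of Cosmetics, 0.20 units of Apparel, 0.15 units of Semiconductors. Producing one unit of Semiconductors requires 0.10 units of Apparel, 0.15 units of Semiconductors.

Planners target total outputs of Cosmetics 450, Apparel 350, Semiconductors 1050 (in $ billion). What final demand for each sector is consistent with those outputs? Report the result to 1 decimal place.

I − A =
  [   0.75    -0.40     0.00]
  [  -0.25     0.80    -0.10]
  [  -0.10    -0.15     0.85]
d = (I − A) x:
  d_C = (+0.75)·450 + (-0.40)·350 + (+0.00)·1050 = 197.5
  d_A = (-0.25)·450 + (+0.80)·350 + (-0.10)·1050 = 62.5
  d_S = (-0.10)·450 + (-0.15)·350 + (+0.85)·1050 = 795.0

d_C = 197.5, d_A = 62.5, d_S = 795.0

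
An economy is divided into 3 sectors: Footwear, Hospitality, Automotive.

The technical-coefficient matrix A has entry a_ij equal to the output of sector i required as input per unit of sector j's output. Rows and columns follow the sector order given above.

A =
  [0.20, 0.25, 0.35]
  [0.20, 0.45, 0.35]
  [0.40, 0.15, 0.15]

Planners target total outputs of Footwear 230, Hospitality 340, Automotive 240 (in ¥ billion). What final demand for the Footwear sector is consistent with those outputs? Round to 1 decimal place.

I − A =
  [   0.80    -0.25    -0.35]
  [  -0.20     0.55    -0.35]
  [  -0.40    -0.15     0.85]
d = (I − A) x:
  d_F = (+0.80)·230 + (-0.25)·340 + (-0.35)·240 = 15.0
  d_H = (-0.20)·230 + (+0.55)·340 + (-0.35)·240 = 57.0
  d_A = (-0.40)·230 + (-0.15)·340 + (+0.85)·240 = 61.0

d_F = 15.0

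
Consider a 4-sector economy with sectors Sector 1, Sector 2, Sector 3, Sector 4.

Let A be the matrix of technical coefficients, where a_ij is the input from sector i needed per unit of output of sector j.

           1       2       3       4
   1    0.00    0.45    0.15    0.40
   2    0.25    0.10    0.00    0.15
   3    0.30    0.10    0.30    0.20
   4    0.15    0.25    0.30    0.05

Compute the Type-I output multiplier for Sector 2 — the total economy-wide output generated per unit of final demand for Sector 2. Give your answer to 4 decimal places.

I − A =
  [   1.00    -0.45    -0.15    -0.40]
  [  -0.25     0.90     0.00    -0.15]
  [  -0.30    -0.10     0.70    -0.20]
  [  -0.15    -0.25    -0.30     0.95]
Compute the cofactors C_ij = (−1)^(i+j)·(3×3 minor ij) of I−A; the adjugate is their transpose:
adj(I−A) = Cᵀ =
  [ 0.513750   0.376000   0.250875   0.328500]
  [ 0.180500   0.479750   0.114000   0.175750]
  [ 0.310750   0.310750   0.621500   0.310750]
  [ 0.226750   0.283750   0.265875   0.507000]
det(I−A) = Σ_j (I−A)_1j·C_1j = (1.00)(0.513750) + (-0.45)(0.180500) + (-0.15)(0.310750) + (-0.40)(0.226750) = 0.2952125
(I − A)⁻¹ = adj(I−A) / det(I−A) ≈
  [   1.74027     1.27366     0.84981     1.11276]
  [   0.61142     1.62510     0.38616     0.59533]
  [   1.05263     1.05263     2.10526     1.05263]
  [   0.76809     0.96117     0.90062     1.71741]
The output multiplier for sector j is the column-j sum of the Leontief inverse (I − A)⁻¹ = adj(I−A) / det(I−A).
Column 2 of adj(I−A): (0.376000, 0.479750, 0.310750, 0.283750); det(I−A) = 0.2952125.
m_2 = (0.376000 + 0.479750 + 0.310750 + 0.283750) / 0.2952125 = 1.45025 / 0.2952125 ≈ 4.9126.

m_2 = 4.9126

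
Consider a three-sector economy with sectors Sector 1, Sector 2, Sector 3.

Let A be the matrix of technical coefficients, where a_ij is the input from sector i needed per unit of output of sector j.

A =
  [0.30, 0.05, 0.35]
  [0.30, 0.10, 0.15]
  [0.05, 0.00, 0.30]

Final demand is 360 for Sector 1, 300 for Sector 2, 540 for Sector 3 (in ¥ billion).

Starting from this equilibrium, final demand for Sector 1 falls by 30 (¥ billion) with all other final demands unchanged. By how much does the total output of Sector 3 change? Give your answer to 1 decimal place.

Δx_3 = -3.3

I − A =
  [   0.70    -0.05    -0.35]
  [  -0.30     0.90    -0.15]
  [  -0.05     0.00     0.70]
Cofactors of I−A, C_ij = (−1)^(i+j)·(minor ij) (rows/columns in the sector order above):
  C_11 = (0.90)(0.70) − (-0.15)(0.00) = 0.6300
  C_12 = −[(-0.30)(0.70) − (-0.15)(-0.05)] = 0.2175
  C_13 = (-0.30)(0.00) − (0.90)(-0.05) = 0.0450
  C_21 = −[(-0.05)(0.70) − (-0.35)(0.00)] = 0.0350
  C_22 = (0.70)(0.70) − (-0.35)(-0.05) = 0.4725
  C_23 = −[(0.70)(0.00) − (-0.05)(-0.05)] = 0.0025
  C_31 = (-0.05)(-0.15) − (-0.35)(0.90) = 0.3225
  C_32 = −[(0.70)(-0.15) − (-0.35)(-0.30)] = 0.2100
  C_33 = (0.70)(0.90) − (-0.05)(-0.30) = 0.6150
det(I−A) = Σ_j (I−A)_1j·C_1j = (0.70)(0.6300) + (-0.05)(0.2175) + (-0.35)(0.0450) = 0.414375
adj(I−A) = Cᵀ =
  [ 0.6300   0.0350   0.3225]
  [ 0.2175   0.4725   0.2100]
  [ 0.0450   0.0025   0.6150]
(I − A)⁻¹ = adj(I−A) / det(I−A) ≈
  [   1.5204     0.0845     0.7783]
  [   0.5249     1.1403     0.5068]
  [   0.1086     0.0060     1.4842]
Δx = (I − A)⁻¹ Δd with Δd having -30 in the Sector 1 component and 0 elsewhere.
So Δx_3 = L_31 · (-30), where L_31 = adj(I−A)_31 / det(I−A) = 0.0450 / 0.414375.
Δx_3 = 0.0450 × (-30) / 0.414375 = -1.35 / 0.414375 ≈ -3.3.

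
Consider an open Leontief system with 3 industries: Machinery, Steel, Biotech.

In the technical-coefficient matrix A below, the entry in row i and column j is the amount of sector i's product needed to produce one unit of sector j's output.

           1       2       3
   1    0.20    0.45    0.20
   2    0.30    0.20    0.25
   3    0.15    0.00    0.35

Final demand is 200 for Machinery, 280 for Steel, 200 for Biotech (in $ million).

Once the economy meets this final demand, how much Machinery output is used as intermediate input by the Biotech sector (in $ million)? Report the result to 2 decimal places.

I − A =
  [   0.80    -0.45    -0.20]
  [  -0.30     0.80    -0.25]
  [  -0.15     0.00     0.65]
Cofactors of I−A, C_ij = (−1)^(i+j)·(minor ij) (rows/columns in the sector order above):
  C_11 = (0.80)(0.65) − (-0.25)(0.00) = 0.5200
  C_12 = −[(-0.30)(0.65) − (-0.25)(-0.15)] = 0.2325
  C_13 = (-0.30)(0.00) − (0.80)(-0.15) = 0.1200
  C_21 = −[(-0.45)(0.65) − (-0.20)(0.00)] = 0.2925
  C_22 = (0.80)(0.65) − (-0.20)(-0.15) = 0.4900
  C_23 = −[(0.80)(0.00) − (-0.45)(-0.15)] = 0.0675
  C_31 = (-0.45)(-0.25) − (-0.20)(0.80) = 0.2725
  C_32 = −[(0.80)(-0.25) − (-0.20)(-0.30)] = 0.2600
  C_33 = (0.80)(0.80) − (-0.45)(-0.30) = 0.5050
det(I−A) = Σ_j (I−A)_1j·C_1j = (0.80)(0.5200) + (-0.45)(0.2325) + (-0.20)(0.1200) = 0.287375
adj(I−A) = Cᵀ =
  [ 0.5200   0.2925   0.2725]
  [ 0.2325   0.4900   0.2600]
  [ 0.1200   0.0675   0.5050]
(I − A)⁻¹ = adj(I−A) / det(I−A) ≈
  [   1.8095     1.0178     0.9482]
  [   0.8090     1.7051     0.9047]
  [   0.4176     0.2349     1.7573]
First solve x = (I − A)⁻¹ d = adj(I−A)·d / det(I−A); in particular x_3 = (0.1200·200 + 0.0675·280 + 0.5050·200) / 0.287375 = 143.90 / 0.287375 ≈ 500.7395.
Intermediate flow from 1 to 3: z_13 = a_13 · x_3 = 0.20 × 143.90 / 0.287375 = 28.78 / 0.287375 ≈ 100.15.

z_13 = 100.15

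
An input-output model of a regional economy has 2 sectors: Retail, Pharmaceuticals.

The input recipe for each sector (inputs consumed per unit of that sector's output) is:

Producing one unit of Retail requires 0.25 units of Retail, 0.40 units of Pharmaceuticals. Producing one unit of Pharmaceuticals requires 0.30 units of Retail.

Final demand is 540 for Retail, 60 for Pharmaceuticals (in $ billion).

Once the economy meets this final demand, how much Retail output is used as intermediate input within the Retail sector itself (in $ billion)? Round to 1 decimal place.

z_11 = 221.4

I − A =
  [   0.75    -0.30]
  [  -0.40     1.00]
det(I−A) = (0.75)(1.00) − (-0.30)(-0.40) = 0.6300
adj(I−A) = [[1.00, 0.30], [0.40, 0.75]]
(I − A)⁻¹ = adj(I−A) / det(I−A) ≈
  [   1.5873     0.4762]
  [   0.6349     1.1905]
First solve x = (I − A)⁻¹ d = adj(I−A)·d / det(I−A); in particular x_1 = (1.00·540 + 0.30·60) / 0.6300 = 558.00 / 0.6300 ≈ 885.714.
Intermediate flow from 1 to 1: z_11 = a_11 · x_1 = 0.25 × 558.00 / 0.6300 = 139.50 / 0.6300 ≈ 221.4.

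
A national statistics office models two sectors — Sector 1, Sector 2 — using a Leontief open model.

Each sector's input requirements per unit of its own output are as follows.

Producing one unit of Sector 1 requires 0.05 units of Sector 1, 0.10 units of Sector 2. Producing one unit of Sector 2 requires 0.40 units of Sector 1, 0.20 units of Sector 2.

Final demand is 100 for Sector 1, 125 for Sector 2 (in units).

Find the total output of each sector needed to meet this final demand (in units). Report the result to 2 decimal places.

I − A =
  [   0.95    -0.40]
  [  -0.10     0.80]
det(I−A) = (0.95)(0.80) − (-0.40)(-0.10) = 0.7200
adj(I−A) = [[0.80, 0.40], [0.10, 0.95]]
(I − A)⁻¹ = adj(I−A) / det(I−A) ≈
  [   1.1111     0.5556]
  [   0.1389     1.3194]
x = (I − A)⁻¹ d = adj(I−A)·d / det(I−A), with det(I−A) = 0.7200:
  x_1 = (0.80·100 + 0.40·125) / 0.7200 = 130.00 / 0.7200 ≈ 180.56
  x_2 = (0.10·100 + 0.95·125) / 0.7200 = 128.75 / 0.7200 ≈ 178.82

x_1 = 180.56, x_2 = 178.82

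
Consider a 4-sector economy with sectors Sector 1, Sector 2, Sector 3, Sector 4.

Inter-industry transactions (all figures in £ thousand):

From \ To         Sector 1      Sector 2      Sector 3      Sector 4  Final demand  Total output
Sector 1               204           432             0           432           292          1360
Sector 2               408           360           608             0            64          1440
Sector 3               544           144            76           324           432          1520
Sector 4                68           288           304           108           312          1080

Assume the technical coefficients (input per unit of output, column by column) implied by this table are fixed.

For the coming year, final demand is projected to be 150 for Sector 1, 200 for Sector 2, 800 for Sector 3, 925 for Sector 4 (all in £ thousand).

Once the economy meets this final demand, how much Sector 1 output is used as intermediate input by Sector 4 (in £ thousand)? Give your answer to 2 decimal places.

z_14 = 945.69

Technical coefficients a_ij = z_ij / X_j:
  a_11 = 204/1360 = 0.15, a_21 = 408/1360 = 0.30, a_31 = 544/1360 = 0.40, a_41 = 68/1360 = 0.05
  a_12 = 432/1440 = 0.30, a_22 = 360/1440 = 0.25, a_32 = 144/1440 = 0.10, a_42 = 288/1440 = 0.20
  a_13 = 0/1520 = 0.00, a_23 = 608/1520 = 0.40, a_33 = 76/1520 = 0.05, a_43 = 304/1520 = 0.20
  a_14 = 432/1080 = 0.40, a_24 = 0/1080 = 0.00, a_34 = 324/1080 = 0.30, a_44 = 108/1080 = 0.10
I − A =
  [   0.85    -0.30     0.00    -0.40]
  [  -0.30     0.75    -0.40     0.00]
  [  -0.40    -0.10     0.95    -0.30]
  [  -0.05    -0.20    -0.20     0.90]
Compute the cofactors C_ij = (−1)^(i+j)·(3×3 minor ij) of I−A; the adjugate is their transpose:
adj(I−A) = Cᵀ =
  [ 0.536250   0.322500   0.200000   0.305000]
  [ 0.388500   0.624750   0.322000   0.280000]
  [ 0.326250   0.270000   0.453750   0.296250]
  [ 0.188625   0.216750   0.183500   0.438125]
det(I−A) = Σ_j (I−A)_1j·C_1j = (0.85)(0.536250) + (-0.30)(0.388500) + (0.00)(0.326250) + (-0.40)(0.188625) = 0.2638125
(I − A)⁻¹ = adj(I−A) / det(I−A) ≈
  [   2.0327     1.2225     0.7581     1.1561]
  [   1.4726     2.3682     1.2206     1.0614]
  [   1.2367     1.0235     1.7200     1.1230]
  [   0.7150     0.8216     0.6956     1.6607]
First solve x = (I − A)⁻¹ d = adj(I−A)·d / det(I−A); in particular x_4 = (0.188625·150 + 0.216750·200 + 0.183500·800 + 0.438125·925) / 0.2638125 = 623.709375 / 0.2638125 ≈ 2364.2146.
Intermediate flow from 1 to 4: z_14 = a_14 · x_4 = 0.40 × 623.709375 / 0.2638125 = 249.48375 / 0.2638125 ≈ 945.69.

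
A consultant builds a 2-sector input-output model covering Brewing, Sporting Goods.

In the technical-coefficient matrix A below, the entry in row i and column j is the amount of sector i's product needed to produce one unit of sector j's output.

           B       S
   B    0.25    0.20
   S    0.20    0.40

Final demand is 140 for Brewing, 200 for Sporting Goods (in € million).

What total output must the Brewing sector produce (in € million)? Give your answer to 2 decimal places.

x_B = 302.44

I − A =
  [   0.75    -0.20]
  [  -0.20     0.60]
det(I−A) = (0.75)(0.60) − (-0.20)(-0.20) = 0.4100
adj(I−A) = [[0.60, 0.20], [0.20, 0.75]]
(I − A)⁻¹ = adj(I−A) / det(I−A) ≈
  [   1.4634     0.4878]
  [   0.4878     1.8293]
x = (I − A)⁻¹ d = adj(I−A)·d / det(I−A), with det(I−A) = 0.4100:
  x_B = (0.60·140 + 0.20·200) / 0.4100 = 124.00 / 0.4100 ≈ 302.44
  x_S = (0.20·140 + 0.75·200) / 0.4100 = 178.00 / 0.4100 ≈ 434.15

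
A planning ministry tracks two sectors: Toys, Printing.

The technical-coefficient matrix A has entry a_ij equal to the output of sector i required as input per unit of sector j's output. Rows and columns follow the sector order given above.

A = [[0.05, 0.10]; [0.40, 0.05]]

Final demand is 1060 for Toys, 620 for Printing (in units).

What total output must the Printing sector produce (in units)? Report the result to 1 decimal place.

x_P = 1174.5

I − A =
  [   0.95    -0.10]
  [  -0.40     0.95]
det(I−A) = (0.95)(0.95) − (-0.10)(-0.40) = 0.8625
adj(I−A) = [[0.95, 0.10], [0.40, 0.95]]
(I − A)⁻¹ = adj(I−A) / det(I−A) ≈
  [   1.1014     0.1159]
  [   0.4638     1.1014]
x = (I − A)⁻¹ d = adj(I−A)·d / det(I−A), with det(I−A) = 0.8625:
  x_T = (0.95·1060 + 0.10·620) / 0.8625 = 1069.00 / 0.8625 ≈ 1239.4
  x_P = (0.40·1060 + 0.95·620) / 0.8625 = 1013.00 / 0.8625 ≈ 1174.5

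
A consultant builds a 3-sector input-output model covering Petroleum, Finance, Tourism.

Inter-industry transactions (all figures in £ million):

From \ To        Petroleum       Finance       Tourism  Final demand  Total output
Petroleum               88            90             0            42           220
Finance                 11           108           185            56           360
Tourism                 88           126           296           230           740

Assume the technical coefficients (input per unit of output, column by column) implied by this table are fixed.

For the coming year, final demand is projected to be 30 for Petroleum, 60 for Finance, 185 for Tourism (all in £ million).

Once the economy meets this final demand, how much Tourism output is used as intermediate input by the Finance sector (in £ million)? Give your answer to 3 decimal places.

Technical coefficients a_ij = z_ij / X_j:
  a_11 = 88/220 = 0.40, a_21 = 11/220 = 0.05, a_31 = 88/220 = 0.40
  a_12 = 90/360 = 0.25, a_22 = 108/360 = 0.30, a_32 = 126/360 = 0.35
  a_13 = 0/740 = 0.00, a_23 = 185/740 = 0.25, a_33 = 296/740 = 0.40
I − A =
  [   0.60    -0.25     0.00]
  [  -0.05     0.70    -0.25]
  [  -0.40    -0.35     0.60]
Cofactors of I−A, C_ij = (−1)^(i+j)·(minor ij) (rows/columns in the sector order above):
  C_11 = (0.70)(0.60) − (-0.25)(-0.35) = 0.3325
  C_12 = −[(-0.05)(0.60) − (-0.25)(-0.40)] = 0.1300
  C_13 = (-0.05)(-0.35) − (0.70)(-0.40) = 0.2975
  C_21 = −[(-0.25)(0.60) − (0.00)(-0.35)] = 0.1500
  C_22 = (0.60)(0.60) − (0.00)(-0.40) = 0.3600
  C_23 = −[(0.60)(-0.35) − (-0.25)(-0.40)] = 0.3100
  C_31 = (-0.25)(-0.25) − (0.00)(0.70) = 0.0625
  C_32 = −[(0.60)(-0.25) − (0.00)(-0.05)] = 0.1500
  C_33 = (0.60)(0.70) − (-0.25)(-0.05) = 0.4075
det(I−A) = Σ_j (I−A)_1j·C_1j = (0.60)(0.3325) + (-0.25)(0.1300) + (0.00)(0.2975) = 0.1670
adj(I−A) = Cᵀ =
  [ 0.3325   0.1500   0.0625]
  [ 0.1300   0.3600   0.1500]
  [ 0.2975   0.3100   0.4075]
(I − A)⁻¹ = adj(I−A) / det(I−A) ≈
  [   1.9910     0.8982     0.3743]
  [   0.7784     2.1557     0.8982]
  [   1.7814     1.8563     2.4401]
First solve x = (I − A)⁻¹ d = adj(I−A)·d / det(I−A); in particular x_2 = (0.1300·30 + 0.3600·60 + 0.1500·185) / 0.1670 = 53.25 / 0.1670 ≈ 318.86228.
Intermediate flow from 3 to 2: z_32 = a_32 · x_2 = 0.35 × 53.25 / 0.1670 = 18.6375 / 0.1670 ≈ 111.602.

z_32 = 111.602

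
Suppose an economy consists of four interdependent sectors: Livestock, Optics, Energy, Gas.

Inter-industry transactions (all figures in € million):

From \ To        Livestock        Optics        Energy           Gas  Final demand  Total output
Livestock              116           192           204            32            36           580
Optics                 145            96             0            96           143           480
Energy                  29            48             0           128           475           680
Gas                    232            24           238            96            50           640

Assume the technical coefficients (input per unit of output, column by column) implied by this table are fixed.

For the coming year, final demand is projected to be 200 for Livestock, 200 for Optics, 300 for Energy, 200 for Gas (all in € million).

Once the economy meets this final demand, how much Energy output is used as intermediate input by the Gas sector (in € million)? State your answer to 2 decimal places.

z_34 = 188.51

Technical coefficients a_ij = z_ij / X_j:
  a_11 = 116/580 = 0.20, a_21 = 145/580 = 0.25, a_31 = 29/580 = 0.05, a_41 = 232/580 = 0.40
  a_12 = 192/480 = 0.40, a_22 = 96/480 = 0.20, a_32 = 48/480 = 0.10, a_42 = 24/480 = 0.05
  a_13 = 204/680 = 0.30, a_23 = 0/680 = 0.00, a_33 = 0/680 = 0.00, a_43 = 238/680 = 0.35
  a_14 = 32/640 = 0.05, a_24 = 96/640 = 0.15, a_34 = 128/640 = 0.20, a_44 = 96/640 = 0.15
I − A =
  [   0.80    -0.40    -0.30    -0.05]
  [  -0.25     0.80     0.00    -0.15]
  [  -0.05    -0.10     1.00    -0.20]
  [  -0.40    -0.05    -0.35     0.85]
Compute the cofactors C_ij = (−1)^(i+j)·(3×3 minor ij) of I−A; the adjugate is their transpose:
adj(I−A) = Cᵀ =
  [ 0.611250   0.344750   0.236750   0.152500]
  [ 0.257625   0.566375   0.128125   0.145250]
  [ 0.127375   0.123125   0.412375   0.126250]
  [ 0.355250   0.246250   0.288750   0.520500]
det(I−A) = Σ_j (I−A)_1j·C_1j = (0.80)(0.611250) + (-0.40)(0.257625) + (-0.30)(0.127375) + (-0.05)(0.355250) = 0.329975
(I − A)⁻¹ = adj(I−A) / det(I−A) ≈
  [   1.8524     1.0448     0.7175     0.4622]
  [   0.7807     1.7164     0.3883     0.4402]
  [   0.3860     0.3731     1.2497     0.3826]
  [   1.0766     0.7463     0.8751     1.5774]
First solve x = (I − A)⁻¹ d = adj(I−A)·d / det(I−A); in particular x_4 = (0.355250·200 + 0.246250·200 + 0.288750·300 + 0.520500·200) / 0.329975 = 311.025 / 0.329975 ≈ 942.5714.
Intermediate flow from 3 to 4: z_34 = a_34 · x_4 = 0.20 × 311.025 / 0.329975 = 62.205 / 0.329975 ≈ 188.51.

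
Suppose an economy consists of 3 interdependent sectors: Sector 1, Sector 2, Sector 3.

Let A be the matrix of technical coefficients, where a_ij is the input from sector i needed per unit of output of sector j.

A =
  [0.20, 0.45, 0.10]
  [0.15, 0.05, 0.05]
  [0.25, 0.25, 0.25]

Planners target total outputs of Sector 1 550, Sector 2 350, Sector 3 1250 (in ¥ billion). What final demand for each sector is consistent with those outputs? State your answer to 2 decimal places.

d_1 = 157.50, d_2 = 187.50, d_3 = 712.50

I − A =
  [   0.80    -0.45    -0.10]
  [  -0.15     0.95    -0.05]
  [  -0.25    -0.25     0.75]
d = (I − A) x:
  d_1 = (+0.80)·550 + (-0.45)·350 + (-0.10)·1250 = 157.50
  d_2 = (-0.15)·550 + (+0.95)·350 + (-0.05)·1250 = 187.50
  d_3 = (-0.25)·550 + (-0.25)·350 + (+0.75)·1250 = 712.50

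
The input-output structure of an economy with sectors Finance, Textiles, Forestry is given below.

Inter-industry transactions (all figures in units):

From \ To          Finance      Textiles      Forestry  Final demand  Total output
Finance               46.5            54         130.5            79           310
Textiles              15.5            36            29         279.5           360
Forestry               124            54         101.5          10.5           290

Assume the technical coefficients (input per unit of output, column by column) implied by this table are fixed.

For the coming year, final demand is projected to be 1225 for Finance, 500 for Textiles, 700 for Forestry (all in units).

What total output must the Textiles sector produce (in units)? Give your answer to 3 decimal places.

Technical coefficients a_ij = z_ij / X_j:
  a_11 = 46.5/310 = 0.15, a_21 = 15.5/310 = 0.05, a_31 = 124/310 = 0.40
  a_12 = 54/360 = 0.15, a_22 = 36/360 = 0.10, a_32 = 54/360 = 0.15
  a_13 = 130.5/290 = 0.45, a_23 = 29/290 = 0.10, a_33 = 101.5/290 = 0.35
I − A =
  [   0.85    -0.15    -0.45]
  [  -0.05     0.90    -0.10]
  [  -0.40    -0.15     0.65]
Cofactors of I−A, C_ij = (−1)^(i+j)·(minor ij) (rows/columns in the sector order above):
  C_11 = (0.90)(0.65) − (-0.10)(-0.15) = 0.5700
  C_12 = −[(-0.05)(0.65) − (-0.10)(-0.40)] = 0.0725
  C_13 = (-0.05)(-0.15) − (0.90)(-0.40) = 0.3675
  C_21 = −[(-0.15)(0.65) − (-0.45)(-0.15)] = 0.1650
  C_22 = (0.85)(0.65) − (-0.45)(-0.40) = 0.3725
  C_23 = −[(0.85)(-0.15) − (-0.15)(-0.40)] = 0.1875
  C_31 = (-0.15)(-0.10) − (-0.45)(0.90) = 0.4200
  C_32 = −[(0.85)(-0.10) − (-0.45)(-0.05)] = 0.1075
  C_33 = (0.85)(0.90) − (-0.15)(-0.05) = 0.7575
det(I−A) = Σ_j (I−A)_1j·C_1j = (0.85)(0.5700) + (-0.15)(0.0725) + (-0.45)(0.3675) = 0.30825
adj(I−A) = Cᵀ =
  [ 0.5700   0.1650   0.4200]
  [ 0.0725   0.3725   0.1075]
  [ 0.3675   0.1875   0.7575]
(I − A)⁻¹ = adj(I−A) / det(I−A) ≈
  [   1.8491     0.5353     1.3625]
  [   0.2352     1.2084     0.3487]
  [   1.1922     0.6083     2.4574]
x = (I − A)⁻¹ d = adj(I−A)·d / det(I−A), with det(I−A) = 0.30825:
  x_1 = (0.5700·1225 + 0.1650·500 + 0.4200·700) / 0.30825 = 1074.75 / 0.30825 ≈ 3486.618
  x_2 = (0.0725·1225 + 0.3725·500 + 0.1075·700) / 0.30825 = 350.3125 / 0.30825 ≈ 1136.456
  x_3 = (0.3675·1225 + 0.1875·500 + 0.7575·700) / 0.30825 = 1074.1875 / 0.30825 ≈ 3484.793

x_2 = 1136.456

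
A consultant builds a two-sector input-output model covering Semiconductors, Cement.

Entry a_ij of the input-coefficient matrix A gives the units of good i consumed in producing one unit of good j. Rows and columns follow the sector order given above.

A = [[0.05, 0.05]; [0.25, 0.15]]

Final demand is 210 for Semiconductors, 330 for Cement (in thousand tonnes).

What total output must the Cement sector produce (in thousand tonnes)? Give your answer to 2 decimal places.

x_C = 460.38

I − A =
  [   0.95    -0.05]
  [  -0.25     0.85]
det(I−A) = (0.95)(0.85) − (-0.05)(-0.25) = 0.7950
adj(I−A) = [[0.85, 0.05], [0.25, 0.95]]
(I − A)⁻¹ = adj(I−A) / det(I−A) ≈
  [   1.0692     0.0629]
  [   0.3145     1.1950]
x = (I − A)⁻¹ d = adj(I−A)·d / det(I−A), with det(I−A) = 0.7950:
  x_S = (0.85·210 + 0.05·330) / 0.7950 = 195.00 / 0.7950 ≈ 245.28
  x_C = (0.25·210 + 0.95·330) / 0.7950 = 366.00 / 0.7950 ≈ 460.38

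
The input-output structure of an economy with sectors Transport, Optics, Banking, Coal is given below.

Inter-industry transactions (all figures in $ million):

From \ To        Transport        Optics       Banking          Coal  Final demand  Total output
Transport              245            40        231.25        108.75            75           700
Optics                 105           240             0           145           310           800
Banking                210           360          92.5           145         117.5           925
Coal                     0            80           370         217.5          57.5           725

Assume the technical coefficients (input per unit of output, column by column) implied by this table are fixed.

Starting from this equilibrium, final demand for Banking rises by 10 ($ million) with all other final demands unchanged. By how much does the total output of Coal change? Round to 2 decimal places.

Technical coefficients a_ij = z_ij / X_j:
  a_11 = 245/700 = 0.35, a_21 = 105/700 = 0.15, a_31 = 210/700 = 0.30, a_41 = 0/700 = 0.00
  a_12 = 40/800 = 0.05, a_22 = 240/800 = 0.30, a_32 = 360/800 = 0.45, a_42 = 80/800 = 0.10
  a_13 = 231.25/925 = 0.25, a_23 = 0/925 = 0.00, a_33 = 92.5/925 = 0.10, a_43 = 370/925 = 0.40
  a_14 = 108.75/725 = 0.15, a_24 = 145/725 = 0.20, a_34 = 145/725 = 0.20, a_44 = 217.5/725 = 0.30
I − A =
  [   0.65    -0.05    -0.25    -0.15]
  [  -0.15     0.70     0.00    -0.20]
  [  -0.30    -0.45     0.90    -0.20]
  [   0.00    -0.10    -0.40     0.70]
Compute the cofactors C_ij = (−1)^(i+j)·(3×3 minor ij) of I−A; the adjugate is their transpose:
adj(I−A) = Cᵀ =
  [ 0.331000   0.151750   0.163500   0.161000]
  [ 0.106500   0.287000   0.087250   0.129750]
  [ 0.191250   0.232750   0.298000   0.192625]
  [ 0.124500   0.174000   0.182750   0.333375]
det(I−A) = Σ_j (I−A)_1j·C_1j = (0.65)(0.331000) + (-0.05)(0.106500) + (-0.25)(0.191250) + (-0.15)(0.124500) = 0.1433375
(I − A)⁻¹ = adj(I−A) / det(I−A) ≈
  [   2.3092     1.0587     1.1407     1.1232]
  [   0.7430     2.0023     0.6087     0.9052]
  [   1.3343     1.6238     2.0790     1.3439]
  [   0.8686     1.2139     1.2750     2.3258]
Δx = (I − A)⁻¹ Δd with Δd having +10 in the Banking component and 0 elsewhere.
So Δx_4 = L_43 · (+10), where L_43 = adj(I−A)_43 / det(I−A) = 0.182750 / 0.1433375.
Δx_4 = 0.182750 × (+10) / 0.1433375 = 1.8275 / 0.1433375 ≈ 12.75.

Δx_4 = 12.75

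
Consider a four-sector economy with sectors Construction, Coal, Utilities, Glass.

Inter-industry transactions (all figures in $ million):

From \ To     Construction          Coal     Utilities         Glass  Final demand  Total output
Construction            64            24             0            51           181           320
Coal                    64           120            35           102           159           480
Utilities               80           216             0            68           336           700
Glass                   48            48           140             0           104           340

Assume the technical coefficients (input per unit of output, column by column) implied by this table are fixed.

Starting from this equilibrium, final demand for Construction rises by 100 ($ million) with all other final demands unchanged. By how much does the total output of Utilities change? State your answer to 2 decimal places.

Δx_3 = 67.33

Technical coefficients a_ij = z_ij / X_j:
  a_11 = 64/320 = 0.20, a_21 = 64/320 = 0.20, a_31 = 80/320 = 0.25, a_41 = 48/320 = 0.15
  a_12 = 24/480 = 0.05, a_22 = 120/480 = 0.25, a_32 = 216/480 = 0.45, a_42 = 48/480 = 0.10
  a_13 = 0/700 = 0.00, a_23 = 35/700 = 0.05, a_33 = 0/700 = 0.00, a_43 = 140/700 = 0.20
  a_14 = 51/340 = 0.15, a_24 = 102/340 = 0.30, a_34 = 68/340 = 0.20, a_44 = 0/340 = 0.00
I − A =
  [   0.80    -0.05     0.00    -0.15]
  [  -0.20     0.75    -0.05    -0.30]
  [  -0.25    -0.45     1.00    -0.20]
  [  -0.15    -0.10    -0.20     1.00]
Compute the cofactors C_ij = (−1)^(i+j)·(3×3 minor ij) of I−A; the adjugate is their transpose:
adj(I−A) = Cᵀ =
  [ 0.639500   0.076500   0.028750   0.124625]
  [ 0.266000   0.738000   0.092875   0.279875]
  [ 0.316750   0.383625   0.543875   0.271375]
  [ 0.185875   0.162000   0.122375   0.571375]
det(I−A) = Σ_j (I−A)_1j·C_1j = (0.80)(0.639500) + (-0.05)(0.266000) + (0.00)(0.316750) + (-0.15)(0.185875) = 0.47041875
(I − A)⁻¹ = adj(I−A) / det(I−A) ≈
  [   1.3594     0.1626     0.0611     0.2649]
  [   0.5655     1.5688     0.1974     0.5949]
  [   0.6733     0.8155     1.1562     0.5769]
  [   0.3951     0.3444     0.2601     1.2146]
Δx = (I − A)⁻¹ Δd with Δd having +100 in the Construction component and 0 elsewhere.
So Δx_3 = L_31 · (+100), where L_31 = adj(I−A)_31 / det(I−A) = 0.316750 / 0.47041875.
Δx_3 = 0.316750 × (+100) / 0.47041875 = 31.675 / 0.47041875 ≈ 67.33.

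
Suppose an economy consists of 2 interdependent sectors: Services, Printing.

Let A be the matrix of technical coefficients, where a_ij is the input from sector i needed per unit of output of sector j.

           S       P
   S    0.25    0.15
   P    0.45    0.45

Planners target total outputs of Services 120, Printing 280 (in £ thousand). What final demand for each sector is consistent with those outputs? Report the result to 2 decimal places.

d_S = 48.00, d_P = 100.00

I − A =
  [   0.75    -0.15]
  [  -0.45     0.55]
d = (I − A) x:
  d_S = (+0.75)·120 + (-0.15)·280 = 48.00
  d_P = (-0.45)·120 + (+0.55)·280 = 100.00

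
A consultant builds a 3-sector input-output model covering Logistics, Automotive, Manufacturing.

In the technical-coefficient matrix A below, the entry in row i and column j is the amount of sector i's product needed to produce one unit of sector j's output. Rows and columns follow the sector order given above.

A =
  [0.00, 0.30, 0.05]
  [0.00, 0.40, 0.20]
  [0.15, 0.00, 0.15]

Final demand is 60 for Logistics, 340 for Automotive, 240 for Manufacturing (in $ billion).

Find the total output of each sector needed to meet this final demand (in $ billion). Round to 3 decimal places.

x_L = 279.758, x_A = 677.241, x_M = 331.722

I − A =
  [   1.00    -0.30    -0.05]
  [   0.00     0.60    -0.20]
  [  -0.15     0.00     0.85]
Cofactors of I−A, C_ij = (−1)^(i+j)·(minor ij) (rows/columns in the sector order above):
  C_11 = (0.60)(0.85) − (-0.20)(0.00) = 0.5100
  C_12 = −[(0.00)(0.85) − (-0.20)(-0.15)] = 0.0300
  C_13 = (0.00)(0.00) − (0.60)(-0.15) = 0.0900
  C_21 = −[(-0.30)(0.85) − (-0.05)(0.00)] = 0.2550
  C_22 = (1.00)(0.85) − (-0.05)(-0.15) = 0.8425
  C_23 = −[(1.00)(0.00) − (-0.30)(-0.15)] = 0.0450
  C_31 = (-0.30)(-0.20) − (-0.05)(0.60) = 0.0900
  C_32 = −[(1.00)(-0.20) − (-0.05)(0.00)] = 0.2000
  C_33 = (1.00)(0.60) − (-0.30)(0.00) = 0.6000
det(I−A) = Σ_j (I−A)_1j·C_1j = (1.00)(0.5100) + (-0.30)(0.0300) + (-0.05)(0.0900) = 0.4965
adj(I−A) = Cᵀ =
  [ 0.5100   0.2550   0.0900]
  [ 0.0300   0.8425   0.2000]
  [ 0.0900   0.0450   0.6000]
(I − A)⁻¹ = adj(I−A) / det(I−A) ≈
  [   1.0272     0.5136     0.1813]
  [   0.0604     1.6969     0.4028]
  [   0.1813     0.0906     1.2085]
x = (I − A)⁻¹ d = adj(I−A)·d / det(I−A), with det(I−A) = 0.4965:
  x_L = (0.5100·60 + 0.2550·340 + 0.0900·240) / 0.4965 = 138.90 / 0.4965 ≈ 279.758
  x_A = (0.0300·60 + 0.8425·340 + 0.2000·240) / 0.4965 = 336.25 / 0.4965 ≈ 677.241
  x_M = (0.0900·60 + 0.0450·340 + 0.6000·240) / 0.4965 = 164.70 / 0.4965 ≈ 331.722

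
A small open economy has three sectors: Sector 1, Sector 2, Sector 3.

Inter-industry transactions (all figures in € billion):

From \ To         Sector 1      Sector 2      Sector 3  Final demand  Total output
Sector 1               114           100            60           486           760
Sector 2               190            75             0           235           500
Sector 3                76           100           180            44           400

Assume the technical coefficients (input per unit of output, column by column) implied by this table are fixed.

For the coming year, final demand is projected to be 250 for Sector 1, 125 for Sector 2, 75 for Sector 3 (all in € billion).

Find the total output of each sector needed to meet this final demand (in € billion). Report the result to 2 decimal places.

Technical coefficients a_ij = z_ij / X_j:
  a_11 = 114/760 = 0.15, a_21 = 190/760 = 0.25, a_31 = 76/760 = 0.10
  a_12 = 100/500 = 0.20, a_22 = 75/500 = 0.15, a_32 = 100/500 = 0.20
  a_13 = 60/400 = 0.15, a_23 = 0/400 = 0.00, a_33 = 180/400 = 0.45
I − A =
  [   0.85    -0.20    -0.15]
  [  -0.25     0.85     0.00]
  [  -0.10    -0.20     0.55]
Cofactors of I−A, C_ij = (−1)^(i+j)·(minor ij) (rows/columns in the sector order above):
  C_11 = (0.85)(0.55) − (0.00)(-0.20) = 0.4675
  C_12 = −[(-0.25)(0.55) − (0.00)(-0.10)] = 0.1375
  C_13 = (-0.25)(-0.20) − (0.85)(-0.10) = 0.1350
  C_21 = −[(-0.20)(0.55) − (-0.15)(-0.20)] = 0.1400
  C_22 = (0.85)(0.55) − (-0.15)(-0.10) = 0.4525
  C_23 = −[(0.85)(-0.20) − (-0.20)(-0.10)] = 0.1900
  C_31 = (-0.20)(0.00) − (-0.15)(0.85) = 0.1275
  C_32 = −[(0.85)(0.00) − (-0.15)(-0.25)] = 0.0375
  C_33 = (0.85)(0.85) − (-0.20)(-0.25) = 0.6725
det(I−A) = Σ_j (I−A)_1j·C_1j = (0.85)(0.4675) + (-0.20)(0.1375) + (-0.15)(0.1350) = 0.349625
adj(I−A) = Cᵀ =
  [ 0.4675   0.1400   0.1275]
  [ 0.1375   0.4525   0.0375]
  [ 0.1350   0.1900   0.6725]
(I − A)⁻¹ = adj(I−A) / det(I−A) ≈
  [   1.3371     0.4004     0.3647]
  [   0.3933     1.2942     0.1073]
  [   0.3861     0.5434     1.9235]
x = (I − A)⁻¹ d = adj(I−A)·d / det(I−A), with det(I−A) = 0.349625:
  x_1 = (0.4675·250 + 0.1400·125 + 0.1275·75) / 0.349625 = 143.9375 / 0.349625 ≈ 411.69
  x_2 = (0.1375·250 + 0.4525·125 + 0.0375·75) / 0.349625 = 93.75 / 0.349625 ≈ 268.14
  x_3 = (0.1350·250 + 0.1900·125 + 0.6725·75) / 0.349625 = 107.9375 / 0.349625 ≈ 308.72

x_1 = 411.69, x_2 = 268.14, x_3 = 308.72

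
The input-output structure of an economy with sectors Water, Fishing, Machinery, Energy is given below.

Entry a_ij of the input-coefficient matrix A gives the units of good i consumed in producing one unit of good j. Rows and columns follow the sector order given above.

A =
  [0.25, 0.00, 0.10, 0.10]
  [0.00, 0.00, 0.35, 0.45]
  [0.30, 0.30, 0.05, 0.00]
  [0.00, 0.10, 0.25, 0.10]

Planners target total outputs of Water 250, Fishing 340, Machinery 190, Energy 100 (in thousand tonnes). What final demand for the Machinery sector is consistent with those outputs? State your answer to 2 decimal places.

d_3 = 3.50

I − A =
  [   0.75     0.00    -0.10    -0.10]
  [   0.00     1.00    -0.35    -0.45]
  [  -0.30    -0.30     0.95     0.00]
  [   0.00    -0.10    -0.25     0.90]
d = (I − A) x:
  d_1 = (+0.75)·250 + (+0.00)·340 + (-0.10)·190 + (-0.10)·100 = 158.50
  d_2 = (+0.00)·250 + (+1.00)·340 + (-0.35)·190 + (-0.45)·100 = 228.50
  d_3 = (-0.30)·250 + (-0.30)·340 + (+0.95)·190 + (+0.00)·100 = 3.50
  d_4 = (+0.00)·250 + (-0.10)·340 + (-0.25)·190 + (+0.90)·100 = 8.50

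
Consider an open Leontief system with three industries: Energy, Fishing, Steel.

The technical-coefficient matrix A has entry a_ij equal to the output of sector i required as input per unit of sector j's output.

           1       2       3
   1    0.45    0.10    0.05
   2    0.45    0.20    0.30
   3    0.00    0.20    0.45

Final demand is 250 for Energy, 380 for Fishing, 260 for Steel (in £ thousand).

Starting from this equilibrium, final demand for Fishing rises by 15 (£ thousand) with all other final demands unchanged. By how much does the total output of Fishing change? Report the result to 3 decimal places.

Δx_2 = 25.243

I − A =
  [   0.55    -0.10    -0.05]
  [  -0.45     0.80    -0.30]
  [   0.00    -0.20     0.55]
Cofactors of I−A, C_ij = (−1)^(i+j)·(minor ij) (rows/columns in the sector order above):
  C_11 = (0.80)(0.55) − (-0.30)(-0.20) = 0.3800
  C_12 = −[(-0.45)(0.55) − (-0.30)(0.00)] = 0.2475
  C_13 = (-0.45)(-0.20) − (0.80)(0.00) = 0.0900
  C_21 = −[(-0.10)(0.55) − (-0.05)(-0.20)] = 0.0650
  C_22 = (0.55)(0.55) − (-0.05)(0.00) = 0.3025
  C_23 = −[(0.55)(-0.20) − (-0.10)(0.00)] = 0.1100
  C_31 = (-0.10)(-0.30) − (-0.05)(0.80) = 0.0700
  C_32 = −[(0.55)(-0.30) − (-0.05)(-0.45)] = 0.1875
  C_33 = (0.55)(0.80) − (-0.10)(-0.45) = 0.3950
det(I−A) = Σ_j (I−A)_1j·C_1j = (0.55)(0.3800) + (-0.10)(0.2475) + (-0.05)(0.0900) = 0.17975
adj(I−A) = Cᵀ =
  [ 0.3800   0.0650   0.0700]
  [ 0.2475   0.3025   0.1875]
  [ 0.0900   0.1100   0.3950]
(I − A)⁻¹ = adj(I−A) / det(I−A) ≈
  [   2.1140     0.3616     0.3894]
  [   1.3769     1.6829     1.0431]
  [   0.5007     0.6120     2.1975]
Δx = (I − A)⁻¹ Δd with Δd having +15 in the Fishing component and 0 elsewhere.
So Δx_2 = L_22 · (+15), where L_22 = adj(I−A)_22 / det(I−A) = 0.3025 / 0.17975.
Δx_2 = 0.3025 × (+15) / 0.17975 = 4.5375 / 0.17975 ≈ 25.243.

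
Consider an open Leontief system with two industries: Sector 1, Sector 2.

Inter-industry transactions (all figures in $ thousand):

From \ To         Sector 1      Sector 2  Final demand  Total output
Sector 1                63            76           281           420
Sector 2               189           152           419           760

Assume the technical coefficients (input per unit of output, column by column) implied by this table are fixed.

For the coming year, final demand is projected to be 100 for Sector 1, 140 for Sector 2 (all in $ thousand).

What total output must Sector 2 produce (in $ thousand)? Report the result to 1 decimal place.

Technical coefficients a_ij = z_ij / X_j:
  a_11 = 63/420 = 0.15, a_21 = 189/420 = 0.45
  a_12 = 76/760 = 0.10, a_22 = 152/760 = 0.20
I − A =
  [   0.85    -0.10]
  [  -0.45     0.80]
det(I−A) = (0.85)(0.80) − (-0.10)(-0.45) = 0.6350
adj(I−A) = [[0.80, 0.10], [0.45, 0.85]]
(I − A)⁻¹ = adj(I−A) / det(I−A) ≈
  [   1.2598     0.1575]
  [   0.7087     1.3386]
x = (I − A)⁻¹ d = adj(I−A)·d / det(I−A), with det(I−A) = 0.6350:
  x_1 = (0.80·100 + 0.10·140) / 0.6350 = 94.00 / 0.6350 ≈ 148.0
  x_2 = (0.45·100 + 0.85·140) / 0.6350 = 164.00 / 0.6350 ≈ 258.3

x_2 = 258.3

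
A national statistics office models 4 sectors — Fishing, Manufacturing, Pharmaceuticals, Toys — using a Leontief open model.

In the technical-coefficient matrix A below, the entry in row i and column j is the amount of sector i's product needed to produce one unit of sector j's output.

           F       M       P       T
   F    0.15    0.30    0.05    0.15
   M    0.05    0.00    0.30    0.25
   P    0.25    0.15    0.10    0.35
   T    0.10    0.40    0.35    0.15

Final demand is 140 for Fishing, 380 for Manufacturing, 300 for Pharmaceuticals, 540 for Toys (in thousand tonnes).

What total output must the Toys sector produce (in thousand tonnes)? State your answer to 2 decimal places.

I − A =
  [   0.85    -0.30    -0.05    -0.15]
  [  -0.05     1.00    -0.30    -0.25]
  [  -0.25    -0.15     0.90    -0.35]
  [  -0.10    -0.40    -0.35     0.85]
Compute the cofactors C_ij = (−1)^(i+j)·(3×3 minor ij) of I−A; the adjugate is their transpose:
adj(I−A) = Cᵀ =
  [ 0.459125   0.268000   0.210750   0.246625]
  [ 0.150750   0.507125   0.292625   0.296250]
  [ 0.239625   0.314375   0.599250   0.381500]
  [ 0.223625   0.399625   0.409250   0.677875]
det(I−A) = Σ_j (I−A)_1j·C_1j = (0.85)(0.459125) + (-0.30)(0.150750) + (-0.05)(0.239625) + (-0.15)(0.223625) = 0.29950625
(I − A)⁻¹ = adj(I−A) / det(I−A) ≈
  [   1.5329     0.8948     0.7037     0.8234]
  [   0.5033     1.6932     0.9770     0.9891]
  [   0.8001     1.0496     2.0008     1.2738]
  [   0.7466     1.3343     1.3664     2.2633]
x = (I − A)⁻¹ d = adj(I−A)·d / det(I−A), with det(I−A) = 0.29950625:
  x_F = (0.459125·140 + 0.268000·380 + 0.210750·300 + 0.246625·540) / 0.29950625 = 362.52 / 0.29950625 ≈ 1210.39
  x_M = (0.150750·140 + 0.507125·380 + 0.292625·300 + 0.296250·540) / 0.29950625 = 461.575 / 0.29950625 ≈ 1541.12
  x_P = (0.239625·140 + 0.314375·380 + 0.599250·300 + 0.381500·540) / 0.29950625 = 538.795 / 0.29950625 ≈ 1798.94
  x_T = (0.223625·140 + 0.399625·380 + 0.409250·300 + 0.677875·540) / 0.29950625 = 671.9925 / 0.29950625 ≈ 2243.67

x_T = 2243.67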